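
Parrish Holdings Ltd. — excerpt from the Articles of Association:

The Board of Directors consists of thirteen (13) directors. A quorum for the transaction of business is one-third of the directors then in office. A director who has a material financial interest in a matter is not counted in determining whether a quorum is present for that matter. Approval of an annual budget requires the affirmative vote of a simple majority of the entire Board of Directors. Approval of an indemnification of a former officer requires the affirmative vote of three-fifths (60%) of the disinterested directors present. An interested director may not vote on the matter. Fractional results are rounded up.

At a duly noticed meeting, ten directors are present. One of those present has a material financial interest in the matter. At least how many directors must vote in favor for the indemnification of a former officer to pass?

6

The indemnification of a former officer requires three-fifths of the disinterested directors present (10 − 1 = 9).
3/5 of 9 = 5.40, rounded up to 6.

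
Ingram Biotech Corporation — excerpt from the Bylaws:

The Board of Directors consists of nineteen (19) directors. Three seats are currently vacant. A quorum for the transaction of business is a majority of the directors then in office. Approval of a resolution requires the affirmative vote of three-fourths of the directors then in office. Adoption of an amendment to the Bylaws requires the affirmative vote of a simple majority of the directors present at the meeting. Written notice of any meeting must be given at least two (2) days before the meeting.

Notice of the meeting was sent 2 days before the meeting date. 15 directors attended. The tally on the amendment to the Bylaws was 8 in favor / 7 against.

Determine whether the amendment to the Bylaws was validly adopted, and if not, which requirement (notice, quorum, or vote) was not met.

Valid — all requirements satisfied.

Notice: 2 days given; 2 required (2 ≥ 2). Satisfied.
Quorum: 15 present; quorum is 9. Satisfied.
Vote: the amendment to the Bylaws requires a majority of the directors present (15). A majority of 15 is 8, so 8 affirmative votes are needed; 8 voted in favor. Satisfied.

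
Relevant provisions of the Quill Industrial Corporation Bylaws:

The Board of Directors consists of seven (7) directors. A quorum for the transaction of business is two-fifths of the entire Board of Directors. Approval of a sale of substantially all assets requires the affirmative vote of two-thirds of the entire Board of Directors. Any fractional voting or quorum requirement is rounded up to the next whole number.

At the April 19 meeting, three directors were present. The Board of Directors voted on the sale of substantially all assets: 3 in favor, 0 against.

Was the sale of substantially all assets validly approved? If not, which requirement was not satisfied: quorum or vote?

Invalid — vote requirement not satisfied.

Quorum: 3 present; quorum is 3. Satisfied.
Vote: the sale of substantially all assets requires two-thirds of the entire Board of Directors (7). 2/3 of 7 = 4.67, rounded up to 5, so 5 affirmative votes are needed; 3 voted in favor. Not satisfied.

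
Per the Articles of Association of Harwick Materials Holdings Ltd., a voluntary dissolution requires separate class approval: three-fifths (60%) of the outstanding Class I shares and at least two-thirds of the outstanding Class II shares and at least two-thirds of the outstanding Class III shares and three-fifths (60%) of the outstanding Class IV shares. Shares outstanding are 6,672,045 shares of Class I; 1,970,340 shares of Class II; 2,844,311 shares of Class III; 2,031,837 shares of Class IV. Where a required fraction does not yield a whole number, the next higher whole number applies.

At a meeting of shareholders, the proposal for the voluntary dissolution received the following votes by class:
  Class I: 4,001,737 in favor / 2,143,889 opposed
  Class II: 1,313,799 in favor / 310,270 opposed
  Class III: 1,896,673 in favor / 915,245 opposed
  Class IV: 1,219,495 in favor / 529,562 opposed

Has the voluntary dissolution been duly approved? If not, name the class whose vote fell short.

Not approved — the Class I shares did not give the required vote.

Class I: 3/5 of 6672045 = 4003227; 4,003,227 required, 4,001,737 in favor — not approved.
Class II: 2/3 of 1970340 = 1313560; 1,313,560 required, 1,313,799 in favor — approved.
Class III: 2/3 of 2844311 = 1896207.33, rounded up to 1896208; 1,896,208 required, 1,896,673 in favor — approved.
Class IV: 3/5 of 2031837 = 1219102.20, rounded up to 1219103; 1,219,103 required, 1,219,495 in favor — approved.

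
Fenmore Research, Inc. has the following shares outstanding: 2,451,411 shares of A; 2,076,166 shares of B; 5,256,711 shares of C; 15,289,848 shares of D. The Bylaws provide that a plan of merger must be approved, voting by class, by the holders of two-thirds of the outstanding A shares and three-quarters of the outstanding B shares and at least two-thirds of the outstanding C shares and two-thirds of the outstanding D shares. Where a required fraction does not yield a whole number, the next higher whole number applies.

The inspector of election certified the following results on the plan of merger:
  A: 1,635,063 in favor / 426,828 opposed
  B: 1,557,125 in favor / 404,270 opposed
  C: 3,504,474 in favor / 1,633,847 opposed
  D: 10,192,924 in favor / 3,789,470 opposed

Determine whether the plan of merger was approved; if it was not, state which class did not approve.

Not approved — the D shares did not give the required vote.

A: 2/3 of 2451411 = 1634274; 1,634,274 required, 1,635,063 in favor — approved.
B: 3/4 of 2076166 = 1557124.50, rounded up to 1557125; 1,557,125 required, 1,557,125 in favor — approved.
C: 2/3 of 5256711 = 3504474; 3,504,474 required, 3,504,474 in favor — approved.
D: 2/3 of 15289848 = 10193232; 10,193,232 required, 10,192,924 in favor — not approved.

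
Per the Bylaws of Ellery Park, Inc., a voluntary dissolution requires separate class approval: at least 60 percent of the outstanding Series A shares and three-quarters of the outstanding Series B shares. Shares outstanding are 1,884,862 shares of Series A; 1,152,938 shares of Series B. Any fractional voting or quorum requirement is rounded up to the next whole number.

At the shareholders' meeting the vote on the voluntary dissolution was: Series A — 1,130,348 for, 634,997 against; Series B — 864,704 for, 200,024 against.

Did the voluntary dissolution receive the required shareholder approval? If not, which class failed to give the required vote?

Series A: 3/5 of 1884862 = 1130917.20, rounded up to 1130918; 1,130,918 required, 1,130,348 in favor — not approved.
Series B: 3/4 of 1152938 = 864703.50, rounded up to 864704; 864,704 required, 864,704 in favor — approved.

Not approved — the Series A shares did not give the required vote.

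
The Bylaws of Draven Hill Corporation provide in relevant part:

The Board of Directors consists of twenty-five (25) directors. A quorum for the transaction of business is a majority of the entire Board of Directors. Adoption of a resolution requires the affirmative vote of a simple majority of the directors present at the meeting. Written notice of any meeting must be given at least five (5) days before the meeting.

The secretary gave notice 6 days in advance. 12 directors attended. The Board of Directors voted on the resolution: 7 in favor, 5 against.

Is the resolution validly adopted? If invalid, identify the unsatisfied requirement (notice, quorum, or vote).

Notice: 6 days given; 5 required (6 ≥ 5). Satisfied.
Quorum: 12 present; quorum is 13. Not satisfied.
Vote: the resolution requires a majority of the directors present (12). A majority of 12 is 7, so 7 affirmative votes are needed; 7 voted in favor. Satisfied. (Moot — without a quorum no business can be validly transacted.)

Invalid — quorum requirement not satisfied.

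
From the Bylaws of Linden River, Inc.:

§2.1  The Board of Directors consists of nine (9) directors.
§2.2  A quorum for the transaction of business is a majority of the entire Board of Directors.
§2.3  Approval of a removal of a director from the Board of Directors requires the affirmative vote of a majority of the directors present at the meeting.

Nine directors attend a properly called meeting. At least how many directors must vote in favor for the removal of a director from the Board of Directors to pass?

5

The removal of a director from the Board of Directors requires a majority of the directors present (9).
A majority of 9 is 5.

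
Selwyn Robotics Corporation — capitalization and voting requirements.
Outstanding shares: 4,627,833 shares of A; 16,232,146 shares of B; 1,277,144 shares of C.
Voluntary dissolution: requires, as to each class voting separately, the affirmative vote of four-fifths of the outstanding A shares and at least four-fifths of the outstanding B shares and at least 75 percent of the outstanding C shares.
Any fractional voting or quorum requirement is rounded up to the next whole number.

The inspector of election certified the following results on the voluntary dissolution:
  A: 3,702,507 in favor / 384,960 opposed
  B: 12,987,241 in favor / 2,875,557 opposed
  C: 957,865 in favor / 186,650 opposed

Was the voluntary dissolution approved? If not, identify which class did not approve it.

Approved — every class gave the required vote.

A: 4/5 of 4627833 = 3702266.40, rounded up to 3702267; 3,702,267 required, 3,702,507 in favor — approved.
B: 4/5 of 16232146 = 12985716.80, rounded up to 12985717; 12,985,717 required, 12,987,241 in favor — approved.
C: 3/4 of 1277144 = 957858; 957,858 required, 957,865 in favor — approved.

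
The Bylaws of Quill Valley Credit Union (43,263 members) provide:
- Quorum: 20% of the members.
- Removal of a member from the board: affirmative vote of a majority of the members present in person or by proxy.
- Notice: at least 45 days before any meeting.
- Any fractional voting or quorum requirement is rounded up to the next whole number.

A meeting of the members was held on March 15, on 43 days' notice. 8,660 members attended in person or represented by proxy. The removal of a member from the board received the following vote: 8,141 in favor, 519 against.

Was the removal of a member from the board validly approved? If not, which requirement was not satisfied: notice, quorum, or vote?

Invalid — notice requirement not satisfied.

Notice: 43 days given; 45 required. Not satisfied.
Quorum: 20% of 43,263 = 8,652.60, rounded up to 8,653; 8,660 present. Satisfied.
Vote: requires a majority of those present (8,660); a majority of 8660 is 4331, so 4,331 needed; 8,141 in favor. Satisfied.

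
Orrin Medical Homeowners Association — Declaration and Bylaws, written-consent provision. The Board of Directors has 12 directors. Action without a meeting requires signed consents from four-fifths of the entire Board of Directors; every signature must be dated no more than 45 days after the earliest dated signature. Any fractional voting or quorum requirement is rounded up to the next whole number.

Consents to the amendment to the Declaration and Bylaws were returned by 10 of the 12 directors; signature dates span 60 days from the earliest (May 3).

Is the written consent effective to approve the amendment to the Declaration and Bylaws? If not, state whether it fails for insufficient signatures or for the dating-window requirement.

Not effective — dating-window requirement not satisfied.

Signatures required: four-fifths of 12 — 4/5 of 12 = 9.60, rounded up to 10, so 10 needed; 10 signed. Sufficient.
Dating window: the latest signature is 60 days after the earliest; the limit is 45 days. Outside the window.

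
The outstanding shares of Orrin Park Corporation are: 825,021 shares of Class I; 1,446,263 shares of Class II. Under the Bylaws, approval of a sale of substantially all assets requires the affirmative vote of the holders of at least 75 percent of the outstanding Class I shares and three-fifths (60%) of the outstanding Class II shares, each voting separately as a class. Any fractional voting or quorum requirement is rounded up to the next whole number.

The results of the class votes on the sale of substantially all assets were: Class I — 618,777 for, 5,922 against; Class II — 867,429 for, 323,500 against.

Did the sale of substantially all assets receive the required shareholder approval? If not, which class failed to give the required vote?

Class I: 3/4 of 825021 = 618765.75, rounded up to 618766; 618,766 required, 618,777 in favor — approved.
Class II: 3/5 of 1446263 = 867757.80, rounded up to 867758; 867,758 required, 867,429 in favor — not approved.

Not approved — the Class II shares did not give the required vote.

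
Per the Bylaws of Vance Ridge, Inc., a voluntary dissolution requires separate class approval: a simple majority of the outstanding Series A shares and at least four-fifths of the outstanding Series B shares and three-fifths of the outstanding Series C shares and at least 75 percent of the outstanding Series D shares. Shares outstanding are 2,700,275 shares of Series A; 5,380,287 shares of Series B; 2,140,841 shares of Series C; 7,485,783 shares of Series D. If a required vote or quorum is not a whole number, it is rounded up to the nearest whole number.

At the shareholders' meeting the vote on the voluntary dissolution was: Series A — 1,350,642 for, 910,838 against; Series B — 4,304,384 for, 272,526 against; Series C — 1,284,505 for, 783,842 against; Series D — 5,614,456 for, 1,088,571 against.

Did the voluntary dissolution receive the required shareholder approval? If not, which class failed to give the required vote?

Approved — every class gave the required vote.

Series A: a majority of 2700275 is 1350138; 1,350,138 required, 1,350,642 in favor — approved.
Series B: 4/5 of 5380287 = 4304229.60, rounded up to 4304230; 4,304,230 required, 4,304,384 in favor — approved.
Series C: 3/5 of 2140841 = 1284504.60, rounded up to 1284505; 1,284,505 required, 1,284,505 in favor — approved.
Series D: 3/4 of 7485783 = 5614337.25, rounded up to 5614338; 5,614,338 required, 5,614,456 in favor — approved.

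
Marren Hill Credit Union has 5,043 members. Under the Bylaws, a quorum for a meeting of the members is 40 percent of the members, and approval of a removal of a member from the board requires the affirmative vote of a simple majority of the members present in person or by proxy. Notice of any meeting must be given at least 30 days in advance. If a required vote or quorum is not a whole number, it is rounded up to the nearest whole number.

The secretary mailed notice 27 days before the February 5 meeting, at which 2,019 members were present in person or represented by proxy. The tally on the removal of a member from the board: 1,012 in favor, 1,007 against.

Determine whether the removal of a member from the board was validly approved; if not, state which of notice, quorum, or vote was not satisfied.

Notice: 27 days given; 30 required. Not satisfied.
Quorum: 40% of 5,043 = 2,017.20, rounded up to 2,018; 2,019 present. Satisfied.
Vote: requires a majority of those present (2,019); a majority of 2019 is 1010, so 1,010 needed; 1,012 in favor. Satisfied.

Invalid — notice requirement not satisfied.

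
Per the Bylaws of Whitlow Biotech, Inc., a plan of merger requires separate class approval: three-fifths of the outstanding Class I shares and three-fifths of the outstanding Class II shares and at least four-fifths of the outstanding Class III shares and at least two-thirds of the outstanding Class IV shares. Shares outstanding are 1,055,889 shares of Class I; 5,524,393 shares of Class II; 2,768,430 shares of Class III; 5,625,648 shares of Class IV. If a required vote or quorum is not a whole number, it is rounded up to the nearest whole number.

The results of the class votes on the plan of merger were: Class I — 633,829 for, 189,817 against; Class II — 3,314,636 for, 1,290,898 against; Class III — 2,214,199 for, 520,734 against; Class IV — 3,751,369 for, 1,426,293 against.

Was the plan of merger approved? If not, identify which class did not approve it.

Class I: 3/5 of 1055889 = 633533.40, rounded up to 633534; 633,534 required, 633,829 in favor — approved.
Class II: 3/5 of 5524393 = 3314635.80, rounded up to 3314636; 3,314,636 required, 3,314,636 in favor — approved.
Class III: 4/5 of 2768430 = 2214744; 2,214,744 required, 2,214,199 in favor — not approved.
Class IV: 2/3 of 5625648 = 3750432; 3,750,432 required, 3,751,369 in favor — approved.

Not approved — the Class III shares did not give the required vote.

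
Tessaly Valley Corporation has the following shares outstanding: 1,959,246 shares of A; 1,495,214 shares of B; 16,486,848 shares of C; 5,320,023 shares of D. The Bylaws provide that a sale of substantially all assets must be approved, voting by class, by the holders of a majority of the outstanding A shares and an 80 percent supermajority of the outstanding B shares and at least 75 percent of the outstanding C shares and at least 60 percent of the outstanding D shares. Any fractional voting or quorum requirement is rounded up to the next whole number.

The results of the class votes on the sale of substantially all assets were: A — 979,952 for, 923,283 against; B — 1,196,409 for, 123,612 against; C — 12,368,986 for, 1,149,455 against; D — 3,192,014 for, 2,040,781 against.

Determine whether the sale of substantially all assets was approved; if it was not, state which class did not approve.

Approved — every class gave the required vote.

A: a majority of 1959246 is 979624; 979,624 required, 979,952 in favor — approved.
B: 4/5 of 1495214 = 1196171.20, rounded up to 1196172; 1,196,172 required, 1,196,409 in favor — approved.
C: 3/4 of 16486848 = 12365136; 12,365,136 required, 12,368,986 in favor — approved.
D: 3/5 of 5320023 = 3192013.80, rounded up to 3192014; 3,192,014 required, 3,192,014 in favor — approved.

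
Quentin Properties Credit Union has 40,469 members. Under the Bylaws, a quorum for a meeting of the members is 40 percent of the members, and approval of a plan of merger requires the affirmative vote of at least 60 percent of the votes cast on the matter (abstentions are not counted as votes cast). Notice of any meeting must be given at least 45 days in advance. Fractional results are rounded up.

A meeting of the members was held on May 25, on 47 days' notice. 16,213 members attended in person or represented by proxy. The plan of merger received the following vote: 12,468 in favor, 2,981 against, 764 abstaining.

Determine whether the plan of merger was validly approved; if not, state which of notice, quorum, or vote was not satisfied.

Notice: 47 days given; 45 required. Satisfied.
Quorum: 40% of 40,469 = 16,187.60, rounded up to 16,188; 16,213 present. Satisfied.
Vote: requires three-fifths of the votes cast (16,213 − 764 abstaining = 15,449); 3/5 of 15449 = 9269.40, rounded up to 9270, so 9,270 needed; 12,468 in favor. Satisfied.

Valid — all requirements satisfied.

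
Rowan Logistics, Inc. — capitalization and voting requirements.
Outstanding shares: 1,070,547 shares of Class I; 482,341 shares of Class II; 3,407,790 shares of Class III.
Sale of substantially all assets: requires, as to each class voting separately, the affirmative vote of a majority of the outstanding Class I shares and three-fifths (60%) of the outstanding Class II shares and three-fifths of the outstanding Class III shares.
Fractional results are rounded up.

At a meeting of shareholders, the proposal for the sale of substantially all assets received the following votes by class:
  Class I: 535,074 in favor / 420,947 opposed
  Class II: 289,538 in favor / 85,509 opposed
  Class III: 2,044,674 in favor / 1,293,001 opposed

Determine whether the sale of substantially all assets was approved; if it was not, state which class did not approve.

Class I: a majority of 1070547 is 535274; 535,274 required, 535,074 in favor — not approved.
Class II: 3/5 of 482341 = 289404.60, rounded up to 289405; 289,405 required, 289,538 in favor — approved.
Class III: 3/5 of 3407790 = 2044674; 2,044,674 required, 2,044,674 in favor — approved.

Not approved — the Class I shares did not give the required vote.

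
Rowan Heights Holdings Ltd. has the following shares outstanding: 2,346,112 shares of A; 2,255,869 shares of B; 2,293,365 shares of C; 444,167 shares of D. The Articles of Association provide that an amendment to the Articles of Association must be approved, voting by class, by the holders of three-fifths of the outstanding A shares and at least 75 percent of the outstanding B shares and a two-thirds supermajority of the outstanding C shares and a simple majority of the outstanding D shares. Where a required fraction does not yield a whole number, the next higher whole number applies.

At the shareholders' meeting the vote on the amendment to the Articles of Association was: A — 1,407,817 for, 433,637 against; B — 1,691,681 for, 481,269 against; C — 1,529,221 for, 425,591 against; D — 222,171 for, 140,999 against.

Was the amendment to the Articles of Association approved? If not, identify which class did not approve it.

Not approved — the B shares did not give the required vote.

A: 3/5 of 2346112 = 1407667.20, rounded up to 1407668; 1,407,668 required, 1,407,817 in favor — approved.
B: 3/4 of 2255869 = 1691901.75, rounded up to 1691902; 1,691,902 required, 1,691,681 in favor — not approved.
C: 2/3 of 2293365 = 1528910; 1,528,910 required, 1,529,221 in favor — approved.
D: a majority of 444167 is 222084; 222,084 required, 222,171 in favor — approved.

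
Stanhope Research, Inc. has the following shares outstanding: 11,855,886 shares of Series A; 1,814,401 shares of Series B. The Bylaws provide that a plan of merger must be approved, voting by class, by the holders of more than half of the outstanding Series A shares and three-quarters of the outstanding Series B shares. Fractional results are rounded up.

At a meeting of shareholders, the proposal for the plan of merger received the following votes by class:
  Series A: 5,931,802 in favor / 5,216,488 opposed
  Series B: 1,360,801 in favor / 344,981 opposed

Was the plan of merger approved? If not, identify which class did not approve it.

Approved — every class gave the required vote.

Series A: a majority of 11855886 is 5927944; 5,927,944 required, 5,931,802 in favor — approved.
Series B: 3/4 of 1814401 = 1360800.75, rounded up to 1360801; 1,360,801 required, 1,360,801 in favor — approved.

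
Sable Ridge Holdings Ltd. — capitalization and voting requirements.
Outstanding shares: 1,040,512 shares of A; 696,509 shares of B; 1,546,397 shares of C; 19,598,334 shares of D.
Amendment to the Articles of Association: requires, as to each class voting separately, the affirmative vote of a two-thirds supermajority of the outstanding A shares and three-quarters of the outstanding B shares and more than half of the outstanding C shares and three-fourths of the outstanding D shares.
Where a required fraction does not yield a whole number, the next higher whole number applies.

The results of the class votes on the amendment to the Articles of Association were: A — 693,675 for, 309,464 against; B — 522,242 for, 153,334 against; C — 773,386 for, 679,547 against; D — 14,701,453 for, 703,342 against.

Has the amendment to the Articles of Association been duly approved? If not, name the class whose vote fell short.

Not approved — the B shares did not give the required vote.

A: 2/3 of 1040512 = 693674.67, rounded up to 693675; 693,675 required, 693,675 in favor — approved.
B: 3/4 of 696509 = 522381.75, rounded up to 522382; 522,382 required, 522,242 in favor — not approved.
C: a majority of 1546397 is 773199; 773,199 required, 773,386 in favor — approved.
D: 3/4 of 19598334 = 14698750.50, rounded up to 14698751; 14,698,751 required, 14,701,453 in favor — approved.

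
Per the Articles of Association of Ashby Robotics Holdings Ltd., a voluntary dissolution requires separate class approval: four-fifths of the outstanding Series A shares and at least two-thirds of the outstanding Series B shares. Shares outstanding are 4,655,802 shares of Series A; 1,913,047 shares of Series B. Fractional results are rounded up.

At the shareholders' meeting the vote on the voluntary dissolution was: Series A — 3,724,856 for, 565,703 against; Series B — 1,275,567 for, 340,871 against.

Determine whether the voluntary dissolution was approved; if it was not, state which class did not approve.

Series A: 4/5 of 4655802 = 3724641.60, rounded up to 3724642; 3,724,642 required, 3,724,856 in favor — approved.
Series B: 2/3 of 1913047 = 1275364.67, rounded up to 1275365; 1,275,365 required, 1,275,567 in favor — approved.

Approved — every class gave the required vote.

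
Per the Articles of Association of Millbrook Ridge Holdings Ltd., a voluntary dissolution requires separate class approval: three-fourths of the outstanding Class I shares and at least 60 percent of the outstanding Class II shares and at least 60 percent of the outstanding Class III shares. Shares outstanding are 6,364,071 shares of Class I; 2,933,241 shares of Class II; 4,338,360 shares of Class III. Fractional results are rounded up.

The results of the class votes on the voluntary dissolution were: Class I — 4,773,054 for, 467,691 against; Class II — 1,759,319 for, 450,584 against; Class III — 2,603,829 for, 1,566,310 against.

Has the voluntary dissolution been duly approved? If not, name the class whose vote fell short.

Not approved — the Class II shares did not give the required vote.

Class I: 3/4 of 6364071 = 4773053.25, rounded up to 4773054; 4,773,054 required, 4,773,054 in favor — approved.
Class II: 3/5 of 2933241 = 1759944.60, rounded up to 1759945; 1,759,945 required, 1,759,319 in favor — not approved.
Class III: 3/5 of 4338360 = 2603016; 2,603,016 required, 2,603,829 in favor — approved.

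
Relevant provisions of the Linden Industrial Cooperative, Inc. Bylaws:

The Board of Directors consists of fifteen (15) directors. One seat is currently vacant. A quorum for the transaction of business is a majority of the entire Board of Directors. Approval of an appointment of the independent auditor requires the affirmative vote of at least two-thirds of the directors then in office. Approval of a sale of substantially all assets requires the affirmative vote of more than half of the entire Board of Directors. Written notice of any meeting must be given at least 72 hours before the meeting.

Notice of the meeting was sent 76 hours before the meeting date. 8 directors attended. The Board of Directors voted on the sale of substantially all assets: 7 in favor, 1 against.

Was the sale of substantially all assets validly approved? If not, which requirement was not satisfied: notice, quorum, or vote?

Notice: 76 hours given; 72 required (76 ≥ 72). Satisfied.
Quorum: 8 present; quorum is 8. Satisfied.
Vote: the sale of substantially all assets requires a majority of the entire Board of Directors (15). A majority of 15 is 8, so 8 affirmative votes are needed; 7 voted in favor. Not satisfied.

Invalid — vote requirement not satisfied.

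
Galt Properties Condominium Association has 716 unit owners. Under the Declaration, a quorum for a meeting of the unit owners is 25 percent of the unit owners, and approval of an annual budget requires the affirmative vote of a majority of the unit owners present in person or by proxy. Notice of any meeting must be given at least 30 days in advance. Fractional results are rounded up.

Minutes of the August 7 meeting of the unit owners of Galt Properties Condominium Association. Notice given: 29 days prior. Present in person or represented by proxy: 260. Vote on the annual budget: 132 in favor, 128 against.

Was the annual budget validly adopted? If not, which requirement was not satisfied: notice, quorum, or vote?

Notice: 29 days given; 30 required. Not satisfied.
Quorum: 25% of 716 = 179; 260 present. Satisfied.
Vote: requires a majority of those present (260); a majority of 260 is 131, so 131 needed; 132 in favor. Satisfied.

Invalid — notice requirement not satisfied.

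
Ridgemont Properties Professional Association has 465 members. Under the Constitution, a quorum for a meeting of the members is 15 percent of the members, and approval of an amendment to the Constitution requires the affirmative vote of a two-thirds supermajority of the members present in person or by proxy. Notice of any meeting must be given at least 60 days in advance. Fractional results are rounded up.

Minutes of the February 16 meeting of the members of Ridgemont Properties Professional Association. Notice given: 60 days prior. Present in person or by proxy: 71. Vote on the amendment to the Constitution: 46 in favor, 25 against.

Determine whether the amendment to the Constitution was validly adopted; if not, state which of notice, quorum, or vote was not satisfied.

Invalid — vote requirement not satisfied.

Notice: 60 days given; 60 required. Satisfied.
Quorum: 15% of 465 = 69.75, rounded up to 70; 71 present. Satisfied.
Vote: requires two-thirds of those present (71); 2/3 of 71 = 47.33, rounded up to 48, so 48 needed; 46 in favor. Not satisfied.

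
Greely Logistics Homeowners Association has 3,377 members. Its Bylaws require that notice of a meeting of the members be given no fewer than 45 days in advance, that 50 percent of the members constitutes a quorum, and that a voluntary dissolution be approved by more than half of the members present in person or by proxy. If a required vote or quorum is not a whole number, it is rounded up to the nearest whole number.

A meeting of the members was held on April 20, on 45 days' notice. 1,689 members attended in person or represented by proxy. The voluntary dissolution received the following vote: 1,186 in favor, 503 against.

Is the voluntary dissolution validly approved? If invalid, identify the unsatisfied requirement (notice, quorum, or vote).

Valid — all requirements satisfied.

Notice: 45 days given; 45 required. Satisfied.
Quorum: 50% of 3,377 = 1,688.50, rounded up to 1,689; 1,689 present. Satisfied.
Vote: requires a majority of those present (1,689); a majority of 1689 is 845, so 845 needed; 1,186 in favor. Satisfied.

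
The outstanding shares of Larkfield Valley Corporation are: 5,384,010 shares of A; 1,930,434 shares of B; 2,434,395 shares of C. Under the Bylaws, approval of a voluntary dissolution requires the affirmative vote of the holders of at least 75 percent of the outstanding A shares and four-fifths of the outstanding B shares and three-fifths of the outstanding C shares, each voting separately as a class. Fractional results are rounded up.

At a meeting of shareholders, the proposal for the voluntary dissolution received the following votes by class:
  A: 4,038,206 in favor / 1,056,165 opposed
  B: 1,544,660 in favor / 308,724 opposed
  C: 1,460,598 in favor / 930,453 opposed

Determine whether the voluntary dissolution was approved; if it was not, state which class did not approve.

A: 3/4 of 5384010 = 4038007.50, rounded up to 4038008; 4,038,008 required, 4,038,206 in favor — approved.
B: 4/5 of 1930434 = 1544347.20, rounded up to 1544348; 1,544,348 required, 1,544,660 in favor — approved.
C: 3/5 of 2434395 = 1460637; 1,460,637 required, 1,460,598 in favor — not approved.

Not approved — the C shares did not give the required vote.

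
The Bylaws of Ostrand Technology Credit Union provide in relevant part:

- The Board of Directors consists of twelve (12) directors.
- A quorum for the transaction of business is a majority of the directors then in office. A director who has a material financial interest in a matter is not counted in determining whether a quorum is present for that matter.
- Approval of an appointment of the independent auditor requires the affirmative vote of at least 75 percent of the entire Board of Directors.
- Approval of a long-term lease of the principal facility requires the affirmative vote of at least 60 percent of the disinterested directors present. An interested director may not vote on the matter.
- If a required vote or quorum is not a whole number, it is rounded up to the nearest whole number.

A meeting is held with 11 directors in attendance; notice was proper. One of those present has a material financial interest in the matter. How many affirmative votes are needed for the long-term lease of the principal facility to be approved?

6

The long-term lease of the principal facility requires three-fifths of the disinterested directors present (11 − 1 = 10).
3/5 of 10 = 6.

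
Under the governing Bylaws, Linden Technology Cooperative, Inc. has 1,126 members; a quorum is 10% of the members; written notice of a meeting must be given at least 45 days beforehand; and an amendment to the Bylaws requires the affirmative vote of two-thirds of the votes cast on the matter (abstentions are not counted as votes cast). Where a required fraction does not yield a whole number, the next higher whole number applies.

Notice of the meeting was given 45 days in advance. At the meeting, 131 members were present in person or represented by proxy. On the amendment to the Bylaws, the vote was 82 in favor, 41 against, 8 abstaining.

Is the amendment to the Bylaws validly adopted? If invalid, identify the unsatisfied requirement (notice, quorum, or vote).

Valid — all requirements satisfied.

Notice: 45 days given; 45 required. Satisfied.
Quorum: 10% of 1,126 = 112.60, rounded up to 113; 131 present. Satisfied.
Vote: requires two-thirds of the votes cast (131 − 8 abstaining = 123); 2/3 of 123 = 82, so 82 needed; 82 in favor. Satisfied.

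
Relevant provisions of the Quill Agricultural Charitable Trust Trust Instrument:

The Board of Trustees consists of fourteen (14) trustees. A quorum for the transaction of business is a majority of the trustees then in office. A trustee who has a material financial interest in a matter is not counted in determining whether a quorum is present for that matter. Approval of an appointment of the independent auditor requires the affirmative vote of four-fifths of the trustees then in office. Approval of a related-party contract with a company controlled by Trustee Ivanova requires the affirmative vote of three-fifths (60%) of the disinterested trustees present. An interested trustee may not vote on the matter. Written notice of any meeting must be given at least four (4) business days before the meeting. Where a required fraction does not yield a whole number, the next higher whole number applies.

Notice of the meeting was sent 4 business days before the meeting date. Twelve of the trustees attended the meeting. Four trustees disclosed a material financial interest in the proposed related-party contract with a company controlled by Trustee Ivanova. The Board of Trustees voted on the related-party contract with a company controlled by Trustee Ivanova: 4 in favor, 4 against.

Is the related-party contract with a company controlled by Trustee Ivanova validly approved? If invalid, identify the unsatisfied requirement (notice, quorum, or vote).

Invalid — vote requirement not satisfied.

Notice: 4 business days given; 4 required (4 ≥ 4). Satisfied.
Quorum: 12 present, but the 4 interested trustees do not count, leaving 8. Quorum is 8. Satisfied.
Vote: the related-party contract with a company controlled by Trustee Ivanova requires three-fifths of the disinterested trustees present (12 − 4 = 8). 3/5 of 8 = 4.80, rounded up to 5, so 5 affirmative votes are needed; 4 voted in favor. Not satisfied.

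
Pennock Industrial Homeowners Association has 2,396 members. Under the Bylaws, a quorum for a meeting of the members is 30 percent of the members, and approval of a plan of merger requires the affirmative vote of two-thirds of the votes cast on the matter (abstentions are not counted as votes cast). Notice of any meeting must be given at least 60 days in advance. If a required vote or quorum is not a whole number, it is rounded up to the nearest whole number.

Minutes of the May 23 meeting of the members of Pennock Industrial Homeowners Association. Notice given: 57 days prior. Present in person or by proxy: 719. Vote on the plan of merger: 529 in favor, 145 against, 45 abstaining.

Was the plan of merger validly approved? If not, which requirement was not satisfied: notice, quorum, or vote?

Invalid — notice requirement not satisfied.

Notice: 57 days given; 60 required. Not satisfied.
Quorum: 30% of 2,396 = 718.80, rounded up to 719; 719 present. Satisfied.
Vote: requires two-thirds of the votes cast (719 − 45 abstaining = 674); 2/3 of 674 = 449.33, rounded up to 450, so 450 needed; 529 in favor. Satisfied.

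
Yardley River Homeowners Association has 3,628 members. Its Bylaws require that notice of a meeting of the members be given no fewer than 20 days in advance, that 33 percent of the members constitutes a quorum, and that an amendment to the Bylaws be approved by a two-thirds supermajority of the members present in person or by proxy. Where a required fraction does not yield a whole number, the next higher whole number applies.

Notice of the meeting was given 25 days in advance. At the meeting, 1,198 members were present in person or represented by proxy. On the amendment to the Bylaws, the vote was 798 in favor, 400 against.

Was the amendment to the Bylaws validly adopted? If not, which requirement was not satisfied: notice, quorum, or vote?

Invalid — vote requirement not satisfied.

Notice: 25 days given; 20 required. Satisfied.
Quorum: 33% of 3,628 = 1,197.24, rounded up to 1,198; 1,198 present. Satisfied.
Vote: requires two-thirds of those present (1,198); 2/3 of 1198 = 798.67, rounded up to 799, so 799 needed; 798 in favor. Not satisfied.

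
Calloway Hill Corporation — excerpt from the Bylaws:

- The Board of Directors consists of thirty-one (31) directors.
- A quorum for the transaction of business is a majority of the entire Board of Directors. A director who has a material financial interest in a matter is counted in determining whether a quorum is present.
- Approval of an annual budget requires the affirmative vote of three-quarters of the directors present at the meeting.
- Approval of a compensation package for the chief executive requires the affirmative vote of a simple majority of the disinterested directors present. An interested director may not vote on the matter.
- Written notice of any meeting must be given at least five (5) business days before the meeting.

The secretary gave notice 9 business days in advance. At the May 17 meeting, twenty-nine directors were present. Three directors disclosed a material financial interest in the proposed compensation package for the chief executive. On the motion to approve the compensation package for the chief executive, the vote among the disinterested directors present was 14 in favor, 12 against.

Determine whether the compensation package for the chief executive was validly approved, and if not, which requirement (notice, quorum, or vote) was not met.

Valid — all requirements satisfied.

Notice: 9 business days given; 5 required (9 ≥ 5). Satisfied.
Quorum: 29 present (interested directors count toward quorum); quorum is 16. Satisfied.
Vote: the compensation package for the chief executive requires a majority of the disinterested directors present (29 − 3 = 26). A majority of 26 is 14, so 14 affirmative votes are needed; 14 voted in favor. Satisfied.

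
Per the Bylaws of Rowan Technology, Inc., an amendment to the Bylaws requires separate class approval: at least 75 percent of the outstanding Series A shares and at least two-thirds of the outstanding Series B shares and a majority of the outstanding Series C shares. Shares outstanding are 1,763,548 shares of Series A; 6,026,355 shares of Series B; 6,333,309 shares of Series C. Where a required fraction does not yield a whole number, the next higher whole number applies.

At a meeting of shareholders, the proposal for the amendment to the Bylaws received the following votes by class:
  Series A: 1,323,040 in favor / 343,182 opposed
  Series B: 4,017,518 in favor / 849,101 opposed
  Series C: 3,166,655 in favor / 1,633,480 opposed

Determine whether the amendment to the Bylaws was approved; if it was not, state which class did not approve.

Series A: 3/4 of 1763548 = 1322661; 1,322,661 required, 1,323,040 in favor — approved.
Series B: 2/3 of 6026355 = 4017570; 4,017,570 required, 4,017,518 in favor — not approved.
Series C: a majority of 6333309 is 3166655; 3,166,655 required, 3,166,655 in favor — approved.

Not approved — the Series B shares did not give the required vote.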